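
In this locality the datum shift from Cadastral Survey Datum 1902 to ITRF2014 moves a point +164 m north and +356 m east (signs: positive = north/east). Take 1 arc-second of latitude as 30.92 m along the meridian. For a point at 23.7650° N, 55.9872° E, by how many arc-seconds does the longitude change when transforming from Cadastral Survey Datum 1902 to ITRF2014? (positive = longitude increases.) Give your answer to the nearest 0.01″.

Δλ = 12.58″

At latitude 23.7650°, cos φ = 0.915206.
1″ of longitude at this latitude = 30.92 × cos φ = 28.2982 m, so Δλ = 356.0 / 28.2982 = 12.580″.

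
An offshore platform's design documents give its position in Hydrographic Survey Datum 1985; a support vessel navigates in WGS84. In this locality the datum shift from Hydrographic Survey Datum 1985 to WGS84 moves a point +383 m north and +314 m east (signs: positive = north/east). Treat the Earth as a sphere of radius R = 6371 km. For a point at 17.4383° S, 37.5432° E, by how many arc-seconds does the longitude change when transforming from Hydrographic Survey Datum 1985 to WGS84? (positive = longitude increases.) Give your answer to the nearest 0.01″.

At latitude -17.4383°, cos φ = 0.954040.
One radian of longitude at latitude φ spans R cos φ, so Δλ = ΔE / (R cos φ) = 314.0 / (6371000 × 0.954040) = 5.1660e-05 rad = 10.656″.

Δλ = 10.66″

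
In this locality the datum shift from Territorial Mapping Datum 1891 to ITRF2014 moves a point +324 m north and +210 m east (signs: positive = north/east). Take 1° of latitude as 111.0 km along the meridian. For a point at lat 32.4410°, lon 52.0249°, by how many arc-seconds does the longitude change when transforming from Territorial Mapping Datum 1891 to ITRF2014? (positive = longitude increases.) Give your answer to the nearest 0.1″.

At latitude 32.4410°, cos φ = 0.843944.
1° of longitude at this latitude = 111.0 × cos φ = 93.68 km, so Δλ = 210.0 / 93677.8 = 0.0022417° = 8.070″.

Δλ = 8.1″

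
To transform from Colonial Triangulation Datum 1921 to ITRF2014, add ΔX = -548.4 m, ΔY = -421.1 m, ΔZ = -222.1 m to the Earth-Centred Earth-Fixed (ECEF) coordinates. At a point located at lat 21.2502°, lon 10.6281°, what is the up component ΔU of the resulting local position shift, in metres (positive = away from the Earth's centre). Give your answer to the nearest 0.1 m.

The local up (radial) axis is (cos φ cos λ, cos φ sin λ, sin φ), giving ΔU = -502.344 − 72.384 − 80.498 = -655.23 m.

ΔU = -655.2 m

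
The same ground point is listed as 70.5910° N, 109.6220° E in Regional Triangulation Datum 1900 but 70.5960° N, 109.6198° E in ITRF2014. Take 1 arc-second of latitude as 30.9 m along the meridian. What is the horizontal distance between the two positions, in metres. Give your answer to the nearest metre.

Δφ = 70.5960° − 70.5910° = +0.0050°; Δλ = 109.6198° − 109.6220° = -0.0022°.
1° of latitude = 3600 × 30.90 = 111240 m.
ΔN = Δφ × 111240 = 556.2 m; ΔE = Δλ × 111240 × cos(70.5910°) = -0.0022 × 111240 × 0.332309 = -81.3 m.
Distance = √(ΔE² + ΔN²) = √((-81.3)² + 556.2²) = 562.1 m.

562 m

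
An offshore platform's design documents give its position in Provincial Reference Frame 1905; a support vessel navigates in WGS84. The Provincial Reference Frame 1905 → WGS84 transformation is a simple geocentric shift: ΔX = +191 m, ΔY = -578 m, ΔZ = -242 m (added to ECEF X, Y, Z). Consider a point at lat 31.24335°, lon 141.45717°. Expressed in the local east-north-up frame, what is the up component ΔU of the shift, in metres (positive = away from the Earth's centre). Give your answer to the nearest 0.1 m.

At φ = 31.24335°, λ = 141.45717°: sin φ = 0.518674, cos φ = 0.854972, sin λ = 0.623099, cos λ = -0.782143.
ΔU = cos φ cos λ·ΔX + cos φ sin λ·ΔY + sin φ·ΔZ = (0.854972)(-0.782143)(191) + (0.854972)(0.623099)(-578) + (0.518674)(-242) = -561.16 m.

ΔU = -561.2 m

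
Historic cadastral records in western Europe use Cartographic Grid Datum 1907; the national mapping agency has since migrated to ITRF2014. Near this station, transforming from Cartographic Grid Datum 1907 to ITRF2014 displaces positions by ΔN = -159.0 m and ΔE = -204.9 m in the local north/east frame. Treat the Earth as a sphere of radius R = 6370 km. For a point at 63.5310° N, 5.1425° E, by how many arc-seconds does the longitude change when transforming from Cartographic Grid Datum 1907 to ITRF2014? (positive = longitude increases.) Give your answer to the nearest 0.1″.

Δλ = -14.9″

At latitude 63.5310°, cos φ = 0.445714.
One radian of longitude at latitude φ spans R cos φ, so Δλ = ΔE / (R cos φ) = -204.9 / (6370000 × 0.445714) = -7.2168e-05 rad = -14.886″.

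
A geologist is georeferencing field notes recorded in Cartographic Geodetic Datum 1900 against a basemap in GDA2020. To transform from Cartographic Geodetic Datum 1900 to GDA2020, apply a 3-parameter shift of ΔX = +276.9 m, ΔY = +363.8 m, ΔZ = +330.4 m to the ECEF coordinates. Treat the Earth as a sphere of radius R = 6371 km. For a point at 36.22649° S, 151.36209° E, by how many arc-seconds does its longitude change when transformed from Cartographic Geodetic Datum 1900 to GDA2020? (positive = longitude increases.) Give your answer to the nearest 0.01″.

sin φ = -0.590979, cos φ = 0.806687, sin λ = 0.479273, cos λ = -0.877666.
East component: ΔE = −sin λ·ΔX + cos λ·ΔY = −(0.479273)(276.9) + (-0.877666)(363.8) = -452.01 m.
1° of latitude spans πR/180 = 111195 m; at latitude φ, 1° of longitude spans that × cos φ = 89699.5 m, so Δλ = -452.01 / 89699.5 × 3600 = -18.141″.

Δλ = -18.14″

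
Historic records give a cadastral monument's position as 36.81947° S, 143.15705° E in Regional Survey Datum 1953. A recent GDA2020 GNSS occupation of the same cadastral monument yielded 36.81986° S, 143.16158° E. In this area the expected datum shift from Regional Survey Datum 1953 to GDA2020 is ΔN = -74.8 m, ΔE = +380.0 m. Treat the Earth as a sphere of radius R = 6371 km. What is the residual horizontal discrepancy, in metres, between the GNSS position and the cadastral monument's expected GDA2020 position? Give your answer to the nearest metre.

39 m

Observed coordinate differences: Δφ = -0.00039°, Δλ = +0.00453°.
Converting to metres (1° lat = 111195 m, cos φ = 0.800528): observed ΔN = -43.4 m, observed ΔE = 403.2 m.
Subtracting the expected shift leaves a residual of -43.4 − (-74.8) = 31.4 m north and 403.2 − (380.0) = 23.2 m east.
Residual distance = √(31.4² + 23.2²) = 39.1 m.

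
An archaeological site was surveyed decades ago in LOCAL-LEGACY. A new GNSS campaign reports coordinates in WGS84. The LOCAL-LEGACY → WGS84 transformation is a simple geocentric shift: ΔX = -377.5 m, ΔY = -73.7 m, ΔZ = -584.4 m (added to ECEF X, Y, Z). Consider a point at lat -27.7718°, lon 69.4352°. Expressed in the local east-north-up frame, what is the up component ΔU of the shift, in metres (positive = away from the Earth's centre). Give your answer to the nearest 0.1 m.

ΔU = 93.9 m

The local up (radial) axis is (cos φ cos λ, cos φ sin λ, sin φ), giving ΔU = -117.329 − 61.055 + 272.302 = 93.92 m.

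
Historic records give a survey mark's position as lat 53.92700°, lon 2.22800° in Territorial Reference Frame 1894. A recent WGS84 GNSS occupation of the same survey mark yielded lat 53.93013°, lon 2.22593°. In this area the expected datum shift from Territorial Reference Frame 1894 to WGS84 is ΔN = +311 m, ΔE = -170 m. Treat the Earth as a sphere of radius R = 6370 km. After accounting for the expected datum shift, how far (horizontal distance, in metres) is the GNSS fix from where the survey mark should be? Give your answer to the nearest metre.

Observed coordinate differences: Δφ = +0.00313°, Δλ = -0.00207°.
Converting to metres (1° lat = 111177 m, cos φ = 0.588816): observed ΔN = 348.0 m, observed ΔE = -135.5 m.
Subtracting the expected shift leaves a residual of 348.0 − (311) = 37.0 m north and -135.5 − (-170) = 34.5 m east.
Residual distance = √(37.0² + 34.5²) = 50.6 m.

51 m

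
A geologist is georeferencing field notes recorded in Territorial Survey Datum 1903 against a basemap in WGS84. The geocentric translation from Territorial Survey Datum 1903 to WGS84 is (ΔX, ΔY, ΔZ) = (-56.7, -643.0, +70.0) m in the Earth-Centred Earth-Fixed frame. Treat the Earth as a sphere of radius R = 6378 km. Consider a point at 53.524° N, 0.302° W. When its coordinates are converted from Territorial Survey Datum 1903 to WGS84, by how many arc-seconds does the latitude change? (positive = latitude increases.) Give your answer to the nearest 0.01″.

Δφ = 2.73″

sin φ = 0.804106, cos φ = 0.594486, sin λ = -0.005271, cos λ = 0.999986.
North component: ΔN = −sin φ cos λ·ΔX − sin φ sin λ·ΔY + cos φ·ΔZ = −(0.804106)(0.999986)(-56.7) − (0.804106)(-0.005271)(-643.0) + (0.594486)(70.0) = 84.48 m.
1° of latitude spans πR/180 = 111317 m, so Δφ = 84.48 / 111317 × 3600 = 2.732″.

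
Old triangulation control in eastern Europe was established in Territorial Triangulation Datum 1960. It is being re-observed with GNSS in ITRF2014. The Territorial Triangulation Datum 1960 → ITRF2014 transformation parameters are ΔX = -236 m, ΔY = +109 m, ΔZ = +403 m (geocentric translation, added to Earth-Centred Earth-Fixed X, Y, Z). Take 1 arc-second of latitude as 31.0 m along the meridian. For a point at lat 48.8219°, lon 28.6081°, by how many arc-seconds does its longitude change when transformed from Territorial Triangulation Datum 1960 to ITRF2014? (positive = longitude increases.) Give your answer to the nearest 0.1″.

Δλ = 10.2″

sin φ = 0.752667, cos φ = 0.658402, sin λ = 0.478816, cos λ = 0.877915.
East component: ΔE = −sin λ·ΔX + cos λ·ΔY = −(0.478816)(-236) + (0.877915)(109) = 208.69 m.
1° of latitude spans 3600 × 31.00 = 111600 m; at latitude φ, 1° of longitude spans that × cos φ = 73477.6 m, so Δλ = 208.69 / 73477.6 × 3600 = 10.225″.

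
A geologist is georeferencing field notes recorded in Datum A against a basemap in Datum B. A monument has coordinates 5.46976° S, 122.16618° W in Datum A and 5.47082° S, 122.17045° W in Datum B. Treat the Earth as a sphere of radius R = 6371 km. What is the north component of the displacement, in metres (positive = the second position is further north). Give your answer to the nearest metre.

ΔN = -118 m

Δφ = -5.47082° − -5.46976° = -0.00106°; Δλ = -122.17045° − -122.16618° = -0.00427°.
1° along a meridian = πR/180 = 111195 m.
ΔN = Δφ × 111195 = -117.9 m; ΔE = Δλ × 111195 × cos(-5.46976°) = -0.00427 × 111195 × 0.995447 = -472.6 m.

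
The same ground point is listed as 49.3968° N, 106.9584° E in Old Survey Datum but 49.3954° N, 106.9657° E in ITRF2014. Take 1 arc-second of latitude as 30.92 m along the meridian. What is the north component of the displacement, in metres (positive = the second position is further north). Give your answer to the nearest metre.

ΔN = -156 m

Δφ = 49.3954° − 49.3968° = -0.0014°; Δλ = 106.9657° − 106.9584° = +0.0073°.
1° of latitude = 3600 × 30.92 = 111312 m.
ΔN = Δφ × 111312 = -155.8 m; ΔE = Δλ × 111312 × cos(49.3968°) = +0.0073 × 111312 × 0.650817 = 528.8 m.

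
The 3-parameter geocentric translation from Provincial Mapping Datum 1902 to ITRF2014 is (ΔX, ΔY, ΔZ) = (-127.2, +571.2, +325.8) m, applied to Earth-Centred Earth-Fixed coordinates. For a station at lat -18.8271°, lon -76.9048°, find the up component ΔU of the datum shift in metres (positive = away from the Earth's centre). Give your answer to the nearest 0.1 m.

The local up (radial) axis is (cos φ cos λ, cos φ sin λ, sin φ), giving ΔU = -27.278 − 526.580 − 105.140 = -659.00 m.

ΔU = -659.0 m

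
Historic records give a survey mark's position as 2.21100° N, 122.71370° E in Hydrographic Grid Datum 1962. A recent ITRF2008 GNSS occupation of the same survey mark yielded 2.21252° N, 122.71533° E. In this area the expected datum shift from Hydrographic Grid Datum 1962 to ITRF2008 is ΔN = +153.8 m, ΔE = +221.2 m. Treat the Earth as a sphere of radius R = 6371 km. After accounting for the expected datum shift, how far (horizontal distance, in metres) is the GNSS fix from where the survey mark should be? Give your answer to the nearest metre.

Observed coordinate differences: Δφ = +0.00152°, Δλ = +0.00163°.
Converting to metres (1° lat = 111195 m, cos φ = 0.999256): observed ΔN = 169.0 m, observed ΔE = 181.1 m.
Subtracting the expected shift leaves a residual of 169.0 − (153.8) = 15.2 m north and 181.1 − (221.2) = -40.1 m east.
Residual distance = √(15.2² + (-40.1)²) = 42.9 m.

43 m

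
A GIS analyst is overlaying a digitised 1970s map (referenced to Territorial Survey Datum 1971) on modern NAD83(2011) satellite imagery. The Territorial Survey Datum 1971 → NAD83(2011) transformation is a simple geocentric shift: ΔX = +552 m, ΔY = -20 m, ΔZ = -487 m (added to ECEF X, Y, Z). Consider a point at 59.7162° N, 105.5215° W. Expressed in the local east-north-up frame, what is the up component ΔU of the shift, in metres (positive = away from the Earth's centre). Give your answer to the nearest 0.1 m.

ΔU = -485.3 m

At φ = 59.7162°, λ = -105.5215°: sin φ = 0.863538, cos φ = 0.504283, sin λ = -0.963530, cos λ = -0.267600.
ΔU = cos φ cos λ·ΔX + cos φ sin λ·ΔY + sin φ·ΔZ = (0.504283)(-0.267600)(552) + (0.504283)(-0.963530)(-20) + (0.863538)(-487) = -485.32 m.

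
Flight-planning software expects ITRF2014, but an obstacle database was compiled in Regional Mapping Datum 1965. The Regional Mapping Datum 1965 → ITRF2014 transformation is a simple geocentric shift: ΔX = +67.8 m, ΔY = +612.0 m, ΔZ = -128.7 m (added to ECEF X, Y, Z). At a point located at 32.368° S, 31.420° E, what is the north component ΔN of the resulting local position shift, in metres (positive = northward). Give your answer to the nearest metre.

ΔN = 93 m

The local north axis is (−sin φ cos λ, −sin φ sin λ, cos φ), giving ΔN = 30.975 + 170.800 − 108.704 = 93.07 m.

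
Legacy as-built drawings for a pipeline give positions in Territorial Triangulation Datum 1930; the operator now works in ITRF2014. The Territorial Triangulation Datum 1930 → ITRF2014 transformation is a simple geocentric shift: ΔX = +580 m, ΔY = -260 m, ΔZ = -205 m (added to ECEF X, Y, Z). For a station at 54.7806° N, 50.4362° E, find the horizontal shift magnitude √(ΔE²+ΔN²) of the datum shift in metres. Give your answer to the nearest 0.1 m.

664.2 m

At φ = 54.7806°, λ = 50.4362°: sin φ = 0.816950, cos φ = 0.576709, sin λ = 0.770916, cos λ = 0.636937.
ΔE = −sin λ·ΔX + cos λ·ΔY = −(0.770916)·(580) + (0.636937)·(-260) = -612.73 m.
ΔN = −sin φ cos λ·ΔX − sin φ sin λ·ΔY + cos φ·ΔZ = −(0.816950)(0.636937)(580) − (0.816950)(0.770916)(-260) + (0.576709)(-205) = -256.28 m.
Horizontal magnitude = √(ΔE² + ΔN²) = √((-612.73)² + (-256.28)²) = 664.17 m.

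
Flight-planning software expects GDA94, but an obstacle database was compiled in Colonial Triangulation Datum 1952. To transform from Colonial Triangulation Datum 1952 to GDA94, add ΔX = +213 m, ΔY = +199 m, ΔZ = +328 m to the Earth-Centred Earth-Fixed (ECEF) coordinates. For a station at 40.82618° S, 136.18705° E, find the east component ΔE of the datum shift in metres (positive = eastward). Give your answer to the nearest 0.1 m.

ΔE = -291.1 m

The local east axis at (φ, λ) is (−sin λ, cos λ, 0), so ΔE = −sin(136.18705°)·213 + cos(136.18705°)·199 = -291.06 m.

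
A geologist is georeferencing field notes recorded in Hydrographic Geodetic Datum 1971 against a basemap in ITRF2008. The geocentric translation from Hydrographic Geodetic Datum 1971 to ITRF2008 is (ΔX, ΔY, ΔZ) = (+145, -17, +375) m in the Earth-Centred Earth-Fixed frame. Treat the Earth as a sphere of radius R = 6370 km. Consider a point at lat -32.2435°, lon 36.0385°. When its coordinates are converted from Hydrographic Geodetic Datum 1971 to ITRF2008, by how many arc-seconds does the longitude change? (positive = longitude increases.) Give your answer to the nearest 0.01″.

Δλ = -3.79″

sin φ = -0.533519, cos φ = 0.845788, sin λ = 0.588329, cos λ = 0.808622.
East component: ΔE = −sin λ·ΔX + cos λ·ΔY = −(0.588329)(145) + (0.808622)(-17) = -99.05 m.
1° of latitude spans πR/180 = 111177 m; at latitude φ, 1° of longitude spans that × cos φ = 94032.6 m, so Δλ = -99.05 / 94032.6 × 3600 = -3.792″.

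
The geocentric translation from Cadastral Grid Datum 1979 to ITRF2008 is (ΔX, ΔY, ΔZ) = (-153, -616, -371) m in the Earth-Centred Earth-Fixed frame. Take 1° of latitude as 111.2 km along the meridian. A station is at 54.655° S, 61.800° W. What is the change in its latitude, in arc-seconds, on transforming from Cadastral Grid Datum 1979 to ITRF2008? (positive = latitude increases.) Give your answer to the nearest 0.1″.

sin φ = -0.815683, cos φ = 0.578498, sin λ = -0.881303, cos λ = 0.472551.
North component: ΔN = −sin φ cos λ·ΔX − sin φ sin λ·ΔY + cos φ·ΔZ = −(-0.815683)(0.472551)(-153) − (-0.815683)(-0.881303)(-616) + (0.578498)(-371) = 169.22 m.
1° of latitude spans 111200 m, so Δφ = 169.22 / 111200 × 3600 = 5.478″.

Δφ = 5.5″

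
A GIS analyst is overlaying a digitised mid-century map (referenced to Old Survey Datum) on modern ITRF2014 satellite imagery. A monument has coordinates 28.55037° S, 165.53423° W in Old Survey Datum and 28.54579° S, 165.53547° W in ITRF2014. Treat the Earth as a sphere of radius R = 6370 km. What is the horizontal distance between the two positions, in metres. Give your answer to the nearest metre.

523 m

Δφ = -28.54579° − -28.55037° = +0.00458°; Δλ = -165.53547° − -165.53423° = -0.00124°.
1° along a meridian = πR/180 = 111177 m.
ΔN = Δφ × 111177 = 509.2 m; ΔE = Δλ × 111177 × cos(-28.55037°) = -0.00124 × 111177 × 0.878397 = -121.1 m.
Distance = √(ΔE² + ΔN²) = √((-121.1)² + 509.2²) = 523.4 m.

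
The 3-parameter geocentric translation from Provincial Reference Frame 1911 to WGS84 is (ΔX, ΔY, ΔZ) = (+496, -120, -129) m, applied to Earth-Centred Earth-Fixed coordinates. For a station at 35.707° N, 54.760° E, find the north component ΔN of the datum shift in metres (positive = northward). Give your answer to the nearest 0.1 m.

The local north axis is (−sin φ cos λ, −sin φ sin λ, cos φ), giving ΔN = -167.034 + 57.202 − 104.750 = -214.58 m.

ΔN = -214.6 m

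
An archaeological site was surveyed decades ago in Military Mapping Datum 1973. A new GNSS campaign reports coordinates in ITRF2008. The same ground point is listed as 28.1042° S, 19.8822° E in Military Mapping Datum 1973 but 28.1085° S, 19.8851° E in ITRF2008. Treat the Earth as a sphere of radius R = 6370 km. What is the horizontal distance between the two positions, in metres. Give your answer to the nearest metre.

Δφ = -28.1085° − -28.1042° = -0.0043°; Δλ = 19.8851° − 19.8822° = +0.0029°.
1° along a meridian = πR/180 = 111177 m.
ΔN = Δφ × 111177 = -478.1 m; ΔE = Δλ × 111177 × cos(-28.1042°) = +0.0029 × 111177 × 0.882092 = 284.4 m.
Distance = √(ΔE² + ΔN²) = √(284.4² + (-478.1)²) = 556.3 m.

556 m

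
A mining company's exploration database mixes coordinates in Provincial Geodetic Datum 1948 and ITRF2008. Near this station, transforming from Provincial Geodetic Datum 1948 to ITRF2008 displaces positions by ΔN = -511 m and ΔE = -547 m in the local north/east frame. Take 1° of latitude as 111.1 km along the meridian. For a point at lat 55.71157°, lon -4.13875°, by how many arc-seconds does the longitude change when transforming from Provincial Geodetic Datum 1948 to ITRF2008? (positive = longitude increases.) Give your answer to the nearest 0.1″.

Δλ = -31.5″

At latitude 55.71157°, cos φ = 0.563359.
1° of longitude at this latitude = 111.1 × cos φ = 62.59 km, so Δλ = -547.0 / 62589.2 = -0.0087395° = -31.462″.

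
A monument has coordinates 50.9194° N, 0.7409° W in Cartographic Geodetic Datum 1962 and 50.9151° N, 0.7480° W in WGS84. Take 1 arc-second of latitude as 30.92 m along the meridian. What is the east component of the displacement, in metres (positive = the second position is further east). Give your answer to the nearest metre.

Δφ = 50.9151° − 50.9194° = -0.0043°; Δλ = -0.7480° − -0.7409° = -0.0071°.
1° of latitude = 3600 × 30.92 = 111312 m.
ΔN = Δφ × 111312 = -478.6 m; ΔE = Δλ × 111312 × cos(50.9194°) = -0.0071 × 111312 × 0.630413 = -498.2 m.

ΔE = -498 m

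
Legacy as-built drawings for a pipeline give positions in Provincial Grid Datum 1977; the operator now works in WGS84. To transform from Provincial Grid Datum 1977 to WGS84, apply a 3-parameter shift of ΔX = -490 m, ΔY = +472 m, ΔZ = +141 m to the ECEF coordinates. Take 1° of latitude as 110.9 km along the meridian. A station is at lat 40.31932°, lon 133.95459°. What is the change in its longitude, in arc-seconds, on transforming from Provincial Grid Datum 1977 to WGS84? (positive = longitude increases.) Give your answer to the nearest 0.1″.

Δλ = 1.1″

sin φ = 0.647047, cos φ = 0.762450, sin λ = 0.719890, cos λ = -0.694088.
East component: ΔE = −sin λ·ΔX + cos λ·ΔY = −(0.719890)(-490) + (-0.694088)(472) = 25.14 m.
1° of latitude spans 110900 m; at latitude φ, 1° of longitude spans that × cos φ = 84555.7 m, so Δλ = 25.14 / 84555.7 × 3600 = 1.070″.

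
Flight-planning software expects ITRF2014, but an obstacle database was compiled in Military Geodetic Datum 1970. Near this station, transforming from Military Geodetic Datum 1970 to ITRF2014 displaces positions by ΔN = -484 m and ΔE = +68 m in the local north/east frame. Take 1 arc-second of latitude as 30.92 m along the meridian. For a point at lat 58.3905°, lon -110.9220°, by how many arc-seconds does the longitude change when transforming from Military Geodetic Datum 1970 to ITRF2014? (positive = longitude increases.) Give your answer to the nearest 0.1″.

Δλ = 4.2″

At latitude 58.3905°, cos φ = 0.524127.
1″ of longitude at this latitude = 30.92 × cos φ = 16.2060 m, so Δλ = 68.0 / 16.2060 = 4.196″.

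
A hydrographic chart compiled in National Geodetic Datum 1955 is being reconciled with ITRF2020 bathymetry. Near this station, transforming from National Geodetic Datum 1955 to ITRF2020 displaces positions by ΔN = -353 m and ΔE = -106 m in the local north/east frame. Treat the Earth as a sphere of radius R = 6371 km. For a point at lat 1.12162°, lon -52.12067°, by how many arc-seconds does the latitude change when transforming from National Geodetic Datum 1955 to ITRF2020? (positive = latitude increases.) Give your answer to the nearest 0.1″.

Δφ = -11.4″

On a sphere of radius R, 1 rad of latitude = R, so Δφ = ΔN / R = -353.0 / 6371000 = -5.5407e-05 rad = -11.429″.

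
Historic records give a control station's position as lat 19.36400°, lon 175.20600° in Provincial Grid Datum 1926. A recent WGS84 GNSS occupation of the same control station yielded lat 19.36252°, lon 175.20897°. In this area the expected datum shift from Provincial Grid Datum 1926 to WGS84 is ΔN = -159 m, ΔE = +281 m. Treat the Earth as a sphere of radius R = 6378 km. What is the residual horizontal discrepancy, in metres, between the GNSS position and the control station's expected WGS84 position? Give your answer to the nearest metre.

Observed coordinate differences: Δφ = -0.00148°, Δλ = +0.00297°.
Converting to metres (1° lat = 111317 m, cos φ = 0.943431): observed ΔN = -164.7 m, observed ΔE = 311.9 m.
Subtracting the expected shift leaves a residual of -164.7 − (-159) = -5.7 m north and 311.9 − (281) = 30.9 m east.
Residual distance = √((-5.7)² + 30.9²) = 31.4 m.

31 m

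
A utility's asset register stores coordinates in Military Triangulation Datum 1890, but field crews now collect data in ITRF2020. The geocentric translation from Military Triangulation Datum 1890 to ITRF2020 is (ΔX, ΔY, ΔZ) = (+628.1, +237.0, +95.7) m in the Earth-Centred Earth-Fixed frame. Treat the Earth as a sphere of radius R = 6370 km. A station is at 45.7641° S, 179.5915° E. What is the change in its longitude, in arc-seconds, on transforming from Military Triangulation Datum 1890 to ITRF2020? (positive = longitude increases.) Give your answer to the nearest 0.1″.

Δλ = -11.2″

sin φ = -0.716474, cos φ = 0.697614, sin λ = 0.007130, cos λ = -0.999975.
East component: ΔE = −sin λ·ΔX + cos λ·ΔY = −(0.007130)(628.1) + (-0.999975)(237.0) = -241.47 m.
1° of latitude spans πR/180 = 111177 m; at latitude φ, 1° of longitude spans that × cos φ = 77559.0 m, so Δλ = -241.47 / 77559.0 × 3600 = -11.208″.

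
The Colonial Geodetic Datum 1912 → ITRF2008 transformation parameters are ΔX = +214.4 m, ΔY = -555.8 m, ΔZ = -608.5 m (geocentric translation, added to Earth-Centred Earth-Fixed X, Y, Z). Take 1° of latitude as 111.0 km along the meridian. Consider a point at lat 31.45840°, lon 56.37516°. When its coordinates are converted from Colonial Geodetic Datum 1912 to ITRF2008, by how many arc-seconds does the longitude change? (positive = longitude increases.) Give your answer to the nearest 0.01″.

Δλ = -18.49″

sin φ = 0.521879, cos φ = 0.853019, sin λ = 0.832681, cos λ = 0.553753.
East component: ΔE = −sin λ·ΔX + cos λ·ΔY = −(0.832681)(214.4) + (0.553753)(-555.8) = -486.30 m.
1° of latitude spans 111000 m; at latitude φ, 1° of longitude spans that × cos φ = 94685.1 m, so Δλ = -486.30 / 94685.1 × 3600 = -18.490″.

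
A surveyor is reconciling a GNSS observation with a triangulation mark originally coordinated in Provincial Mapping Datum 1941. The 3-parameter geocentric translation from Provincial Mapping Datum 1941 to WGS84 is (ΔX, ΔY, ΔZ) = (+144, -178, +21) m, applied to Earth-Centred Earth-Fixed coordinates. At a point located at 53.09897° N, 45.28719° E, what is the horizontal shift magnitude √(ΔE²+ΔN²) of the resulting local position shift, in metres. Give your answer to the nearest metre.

At φ = 53.09897°, λ = 45.28719°: sin φ = 0.799674, cos φ = 0.600435, sin λ = 0.710642, cos λ = 0.703554.
ΔE = −sin λ·ΔX + cos λ·ΔY = −(0.710642)·(144) + (0.703554)·(-178) = -227.57 m.
ΔN = −sin φ cos λ·ΔX − sin φ sin λ·ΔY + cos φ·ΔZ = −(0.799674)(0.703554)(144) − (0.799674)(0.710642)(-178) + (0.600435)(21) = 32.75 m.
Horizontal magnitude = √(ΔE² + ΔN²) = √((-227.57)² + 32.75²) = 229.91 m.

230 m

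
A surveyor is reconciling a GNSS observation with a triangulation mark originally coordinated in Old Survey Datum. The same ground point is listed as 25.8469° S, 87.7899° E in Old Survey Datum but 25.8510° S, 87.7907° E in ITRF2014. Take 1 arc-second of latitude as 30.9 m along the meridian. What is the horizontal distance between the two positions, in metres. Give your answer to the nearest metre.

463 m

Δφ = -25.8510° − -25.8469° = -0.0041°; Δλ = 87.7907° − 87.7899° = +0.0008°.
1° of latitude = 3600 × 30.90 = 111240 m.
ΔN = Δφ × 111240 = -456.1 m; ΔE = Δλ × 111240 × cos(-25.8469°) = +0.0008 × 111240 × 0.899962 = 80.1 m.
Distance = √(ΔE² + ΔN²) = √(80.1² + (-456.1)²) = 463.1 m.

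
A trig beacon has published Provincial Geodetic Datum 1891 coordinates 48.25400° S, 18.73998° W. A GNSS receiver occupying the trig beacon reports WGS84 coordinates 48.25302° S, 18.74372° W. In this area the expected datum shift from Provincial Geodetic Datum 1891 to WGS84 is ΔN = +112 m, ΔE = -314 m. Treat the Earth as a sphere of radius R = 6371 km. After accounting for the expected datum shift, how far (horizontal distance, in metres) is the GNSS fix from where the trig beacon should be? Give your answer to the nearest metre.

37 m

Observed coordinate differences: Δφ = +0.00098°, Δλ = -0.00374°.
Converting to metres (1° lat = 111195 m, cos φ = 0.665830): observed ΔN = 109.0 m, observed ΔE = -276.9 m.
Subtracting the expected shift leaves a residual of 109.0 − (112) = -3.0 m north and -276.9 − (-314) = 37.1 m east.
Residual distance = √((-3.0)² + 37.1²) = 37.2 m.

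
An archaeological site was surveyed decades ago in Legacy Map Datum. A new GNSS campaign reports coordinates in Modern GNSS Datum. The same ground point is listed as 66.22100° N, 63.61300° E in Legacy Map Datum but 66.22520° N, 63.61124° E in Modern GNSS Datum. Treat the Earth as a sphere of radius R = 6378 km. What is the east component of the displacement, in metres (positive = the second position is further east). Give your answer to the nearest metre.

ΔE = -79 m

Δφ = 66.22520° − 66.22100° = +0.00420°; Δλ = 63.61124° − 63.61300° = -0.00176°.
1° along a meridian = πR/180 = 111317 m.
ΔN = Δφ × 111317 = 467.5 m; ΔE = Δλ × 111317 × cos(66.22100°) = -0.00176 × 111317 × 0.403210 = -79.0 m.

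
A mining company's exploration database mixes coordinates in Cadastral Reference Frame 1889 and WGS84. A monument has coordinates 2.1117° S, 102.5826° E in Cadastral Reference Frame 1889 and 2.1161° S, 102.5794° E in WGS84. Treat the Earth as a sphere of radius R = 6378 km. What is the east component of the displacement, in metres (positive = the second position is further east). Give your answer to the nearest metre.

Δφ = -2.1161° − -2.1117° = -0.0044°; Δλ = 102.5794° − 102.5826° = -0.0032°.
1° along a meridian = πR/180 = 111317 m.
ΔN = Δφ × 111317 = -489.8 m; ΔE = Δλ × 111317 × cos(-2.1117°) = -0.0032 × 111317 × 0.999321 = -356.0 m.

ΔE = -356 m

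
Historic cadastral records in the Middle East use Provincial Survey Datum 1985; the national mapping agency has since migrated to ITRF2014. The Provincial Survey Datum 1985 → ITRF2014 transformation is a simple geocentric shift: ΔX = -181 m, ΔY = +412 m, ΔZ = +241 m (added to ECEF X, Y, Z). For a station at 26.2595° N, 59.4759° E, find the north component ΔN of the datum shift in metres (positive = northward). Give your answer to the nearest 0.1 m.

The local north axis is (−sin φ cos λ, −sin φ sin λ, cos φ), giving ΔN = 40.673 − 157.022 + 216.129 = 99.78 m.

ΔN = 99.8 m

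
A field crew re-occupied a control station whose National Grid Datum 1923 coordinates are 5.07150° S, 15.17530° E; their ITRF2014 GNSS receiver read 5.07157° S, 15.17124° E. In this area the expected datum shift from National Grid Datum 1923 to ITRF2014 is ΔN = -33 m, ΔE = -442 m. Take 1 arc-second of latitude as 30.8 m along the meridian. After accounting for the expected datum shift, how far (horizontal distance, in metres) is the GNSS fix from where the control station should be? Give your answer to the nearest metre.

26 m

Observed coordinate differences: Δφ = -0.00007°, Δλ = -0.00406°.
Converting to metres (1° lat = 110880 m, cos φ = 0.996085): observed ΔN = -7.8 m, observed ΔE = -448.4 m.
Subtracting the expected shift leaves a residual of -7.8 − (-33) = 25.2 m north and -448.4 − (-442) = -6.4 m east.
Residual distance = √(25.2² + (-6.4)²) = 26.0 m.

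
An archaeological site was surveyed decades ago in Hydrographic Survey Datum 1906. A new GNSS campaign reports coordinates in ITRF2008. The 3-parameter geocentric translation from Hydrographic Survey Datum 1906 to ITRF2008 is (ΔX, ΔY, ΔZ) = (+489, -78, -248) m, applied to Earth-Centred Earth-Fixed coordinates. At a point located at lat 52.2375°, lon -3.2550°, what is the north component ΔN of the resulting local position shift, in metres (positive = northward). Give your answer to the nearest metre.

ΔN = -541 m

The local north axis is (−sin φ cos λ, −sin φ sin λ, cos φ), giving ΔN = -385.958 − 3.501 − 151.873 = -541.33 m.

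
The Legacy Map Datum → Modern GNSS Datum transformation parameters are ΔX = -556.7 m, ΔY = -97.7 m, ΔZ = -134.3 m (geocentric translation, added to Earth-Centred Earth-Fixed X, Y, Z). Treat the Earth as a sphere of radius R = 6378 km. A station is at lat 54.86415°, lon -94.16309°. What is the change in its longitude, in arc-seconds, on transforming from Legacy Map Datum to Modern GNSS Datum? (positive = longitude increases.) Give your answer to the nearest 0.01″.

Δλ = -30.80″

sin φ = 0.817790, cos φ = 0.575517, sin λ = -0.997361, cos λ = -0.072596.
East component: ΔE = −sin λ·ΔX + cos λ·ΔY = −(-0.997361)(-556.7) + (-0.072596)(-97.7) = -548.14 m.
1° of latitude spans πR/180 = 111317 m; at latitude φ, 1° of longitude spans that × cos φ = 64064.9 m, so Δλ = -548.14 / 64064.9 × 3600 = -30.802″.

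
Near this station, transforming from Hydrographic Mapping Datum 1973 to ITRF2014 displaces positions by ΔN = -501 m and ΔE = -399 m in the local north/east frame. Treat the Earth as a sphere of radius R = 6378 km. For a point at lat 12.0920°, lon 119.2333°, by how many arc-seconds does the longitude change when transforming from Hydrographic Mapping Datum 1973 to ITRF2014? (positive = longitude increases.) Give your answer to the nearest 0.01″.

Δλ = -13.20″

At latitude 12.0920°, cos φ = 0.977812.
One radian of longitude at latitude φ spans R cos φ, so Δλ = ΔE / (R cos φ) = -399.0 / (6378000 × 0.977812) = -6.3978e-05 rad = -13.196″.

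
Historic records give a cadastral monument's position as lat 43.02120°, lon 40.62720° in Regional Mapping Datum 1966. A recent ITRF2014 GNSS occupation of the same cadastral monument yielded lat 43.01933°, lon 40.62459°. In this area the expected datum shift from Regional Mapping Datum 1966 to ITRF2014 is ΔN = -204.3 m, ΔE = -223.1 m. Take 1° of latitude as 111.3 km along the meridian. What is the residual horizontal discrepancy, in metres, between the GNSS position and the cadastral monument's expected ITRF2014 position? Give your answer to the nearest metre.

11 m

Observed coordinate differences: Δφ = -0.00187°, Δλ = -0.00261°.
Converting to metres (1° lat = 111300 m, cos φ = 0.731101): observed ΔN = -208.1 m, observed ΔE = -212.4 m.
Subtracting the expected shift leaves a residual of -208.1 − (-204.3) = -3.8 m north and -212.4 − (-223.1) = 10.7 m east.
Residual distance = √((-3.8)² + 10.7²) = 11.4 m.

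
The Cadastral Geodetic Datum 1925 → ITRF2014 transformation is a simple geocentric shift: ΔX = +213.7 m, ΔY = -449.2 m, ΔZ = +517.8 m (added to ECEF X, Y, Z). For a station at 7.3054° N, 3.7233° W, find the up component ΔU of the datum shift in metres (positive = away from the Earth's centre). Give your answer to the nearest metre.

ΔU = 306 m

The local up (radial) axis is (cos φ cos λ, cos φ sin λ, sin φ), giving ΔU = 211.518 + 28.933 + 65.842 = 306.29 m.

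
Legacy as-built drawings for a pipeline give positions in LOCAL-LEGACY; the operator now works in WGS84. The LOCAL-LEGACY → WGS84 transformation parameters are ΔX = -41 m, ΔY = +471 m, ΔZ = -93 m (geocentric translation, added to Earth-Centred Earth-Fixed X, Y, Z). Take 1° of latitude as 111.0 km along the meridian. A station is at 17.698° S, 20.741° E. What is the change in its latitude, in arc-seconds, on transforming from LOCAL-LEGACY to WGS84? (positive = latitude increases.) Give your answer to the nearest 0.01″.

Δφ = -1.61″

sin φ = -0.304000, cos φ = 0.952672, sin λ = 0.354144, cos λ = 0.935191.
North component: ΔN = −sin φ cos λ·ΔX − sin φ sin λ·ΔY + cos φ·ΔZ = −(-0.304000)(0.935191)(-41) − (-0.304000)(0.354144)(471) + (0.952672)(-93) = -49.55 m.
1° of latitude spans 111000 m, so Δφ = -49.55 / 111000 × 3600 = -1.607″.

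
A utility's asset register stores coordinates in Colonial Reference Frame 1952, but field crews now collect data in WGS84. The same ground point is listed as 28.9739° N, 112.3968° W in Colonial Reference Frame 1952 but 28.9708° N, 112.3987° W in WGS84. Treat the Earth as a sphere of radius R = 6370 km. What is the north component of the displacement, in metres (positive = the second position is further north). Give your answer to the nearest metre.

ΔN = -345 m

Δφ = 28.9708° − 28.9739° = -0.0031°; Δλ = -112.3987° − -112.3968° = -0.0019°.
1° along a meridian = πR/180 = 111177 m.
ΔN = Δφ × 111177 = -344.7 m; ΔE = Δλ × 111177 × cos(28.9739°) = -0.0019 × 111177 × 0.874840 = -184.8 m.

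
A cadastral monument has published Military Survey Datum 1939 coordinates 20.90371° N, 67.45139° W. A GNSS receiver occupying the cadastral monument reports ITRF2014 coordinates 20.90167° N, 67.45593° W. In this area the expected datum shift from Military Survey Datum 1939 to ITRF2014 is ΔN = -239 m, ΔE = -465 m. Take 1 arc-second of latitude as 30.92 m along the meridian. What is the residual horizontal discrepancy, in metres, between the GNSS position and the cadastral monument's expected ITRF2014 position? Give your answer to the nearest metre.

Observed coordinate differences: Δφ = -0.00204°, Δλ = -0.00454°.
Converting to metres (1° lat = 111312 m, cos φ = 0.934181): observed ΔN = -227.1 m, observed ΔE = -472.1 m.
Subtracting the expected shift leaves a residual of -227.1 − (-239) = 11.9 m north and -472.1 − (-465) = -7.1 m east.
Residual distance = √(11.9² + (-7.1)²) = 13.9 m.

14 m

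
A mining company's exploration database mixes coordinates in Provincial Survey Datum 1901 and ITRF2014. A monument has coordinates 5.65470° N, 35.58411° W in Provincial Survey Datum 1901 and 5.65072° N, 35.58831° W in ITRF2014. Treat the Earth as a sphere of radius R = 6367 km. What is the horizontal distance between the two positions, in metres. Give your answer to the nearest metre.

Δφ = 5.65072° − 5.65470° = -0.00398°; Δλ = -35.58831° − -35.58411° = -0.00420°.
1° along a meridian = πR/180 = 111125 m.
ΔN = Δφ × 111125 = -442.3 m; ΔE = Δλ × 111125 × cos(5.65470°) = -0.00420 × 111125 × 0.995134 = -464.5 m.
Distance = √(ΔE² + ΔN²) = √((-464.5)² + (-442.3)²) = 641.3 m.

641 m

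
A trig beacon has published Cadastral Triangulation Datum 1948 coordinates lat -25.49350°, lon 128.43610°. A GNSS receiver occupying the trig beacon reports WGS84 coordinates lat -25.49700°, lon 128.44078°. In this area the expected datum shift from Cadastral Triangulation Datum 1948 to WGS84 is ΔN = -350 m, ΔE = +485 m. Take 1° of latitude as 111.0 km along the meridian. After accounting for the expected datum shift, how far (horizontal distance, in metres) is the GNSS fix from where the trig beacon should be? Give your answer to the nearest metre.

Observed coordinate differences: Δφ = -0.00350°, Δλ = +0.00468°.
Converting to metres (1° lat = 111000 m, cos φ = 0.902634): observed ΔN = -388.5 m, observed ΔE = 468.9 m.
Subtracting the expected shift leaves a residual of -388.5 − (-350) = -38.5 m north and 468.9 − (485) = -16.1 m east.
Residual distance = √((-38.5)² + (-16.1)²) = 41.7 m.

42 m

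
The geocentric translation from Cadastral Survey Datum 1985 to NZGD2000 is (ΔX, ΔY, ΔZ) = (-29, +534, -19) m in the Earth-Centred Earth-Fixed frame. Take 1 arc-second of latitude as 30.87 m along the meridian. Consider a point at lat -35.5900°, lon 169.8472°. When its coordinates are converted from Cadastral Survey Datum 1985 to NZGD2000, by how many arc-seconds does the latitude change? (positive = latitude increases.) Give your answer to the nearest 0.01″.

Δφ = 1.81″

sin φ = -0.581981, cos φ = 0.813202, sin λ = 0.176274, cos λ = -0.984341.
North component: ΔN = −sin φ cos λ·ΔX − sin φ sin λ·ΔY + cos φ·ΔZ = −(-0.581981)(-0.984341)(-29) − (-0.581981)(0.176274)(534) + (0.813202)(-19) = 55.94 m.
1° of latitude spans 3600 × 30.87 = 111132 m, so Δφ = 55.94 / 111132 × 3600 = 1.812″.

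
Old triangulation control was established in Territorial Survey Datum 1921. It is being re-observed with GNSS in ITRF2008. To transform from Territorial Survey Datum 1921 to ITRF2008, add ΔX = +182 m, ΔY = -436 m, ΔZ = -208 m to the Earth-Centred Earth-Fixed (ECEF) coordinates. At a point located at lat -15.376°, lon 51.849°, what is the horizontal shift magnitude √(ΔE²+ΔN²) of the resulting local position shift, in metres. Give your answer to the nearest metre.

At φ = -15.376°, λ = 51.849°: sin φ = -0.265152, cos φ = 0.964207, sin λ = 0.786385, cos λ = 0.617736.
ΔE = −sin λ·ΔX + cos λ·ΔY = −(0.786385)·(182) + (0.617736)·(-436) = -412.46 m.
ΔN = −sin φ cos λ·ΔX − sin φ sin λ·ΔY + cos φ·ΔZ = −(-0.265152)(0.617736)(182) − (-0.265152)(0.786385)(-436) + (0.964207)(-208) = -261.66 m.
Horizontal magnitude = √(ΔE² + ΔN²) = √((-412.46)² + (-261.66)²) = 488.45 m.

488 m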